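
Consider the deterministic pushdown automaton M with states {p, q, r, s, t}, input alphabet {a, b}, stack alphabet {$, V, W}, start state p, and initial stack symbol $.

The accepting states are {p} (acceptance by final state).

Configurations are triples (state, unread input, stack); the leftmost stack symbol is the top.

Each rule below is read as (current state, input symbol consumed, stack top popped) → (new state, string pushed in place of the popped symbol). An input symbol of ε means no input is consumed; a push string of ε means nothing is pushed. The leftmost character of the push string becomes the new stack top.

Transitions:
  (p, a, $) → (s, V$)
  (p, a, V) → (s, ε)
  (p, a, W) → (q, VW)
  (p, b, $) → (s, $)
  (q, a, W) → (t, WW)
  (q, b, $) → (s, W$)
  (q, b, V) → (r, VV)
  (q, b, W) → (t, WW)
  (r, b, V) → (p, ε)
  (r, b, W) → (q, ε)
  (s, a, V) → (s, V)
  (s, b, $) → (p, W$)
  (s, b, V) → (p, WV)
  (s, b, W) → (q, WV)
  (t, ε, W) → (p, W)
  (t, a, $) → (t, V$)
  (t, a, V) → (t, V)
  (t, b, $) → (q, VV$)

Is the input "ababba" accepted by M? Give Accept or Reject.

Reject

(p, ababba, $)
  read a, top $: go to s, push V$ → (s, babba, V$)
  read b, top V: go to p, push WV → (p, abba, WV$)
  read a, top W: go to q, push VW → (q, bba, VWV$)
  read b, top V: go to r, push VV → (r, ba, VVWV$)
  read b, top V: go to p, push ε → (p, a, VWV$)
  read a, top V: go to s, push ε → (s, ε, WV$)
All input consumed; state s ∉ F and no further ε-move applies.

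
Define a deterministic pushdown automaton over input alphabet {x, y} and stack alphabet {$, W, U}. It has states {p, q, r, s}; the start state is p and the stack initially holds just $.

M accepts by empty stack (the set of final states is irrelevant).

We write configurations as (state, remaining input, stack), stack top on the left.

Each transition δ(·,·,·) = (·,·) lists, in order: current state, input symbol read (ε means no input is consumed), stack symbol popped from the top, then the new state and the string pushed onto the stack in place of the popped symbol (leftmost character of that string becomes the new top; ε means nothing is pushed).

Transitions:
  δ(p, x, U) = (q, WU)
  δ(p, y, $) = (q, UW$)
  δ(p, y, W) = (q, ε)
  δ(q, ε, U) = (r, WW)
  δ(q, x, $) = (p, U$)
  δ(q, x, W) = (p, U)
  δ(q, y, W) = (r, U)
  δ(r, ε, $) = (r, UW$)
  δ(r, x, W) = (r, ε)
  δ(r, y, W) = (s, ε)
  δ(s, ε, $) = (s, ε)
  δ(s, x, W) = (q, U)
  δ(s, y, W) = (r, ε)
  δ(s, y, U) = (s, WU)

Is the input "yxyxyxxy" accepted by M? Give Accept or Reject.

Accept

(p, yxyxyxxy, $)
  read y, top $: go to q, push UW$ → (q, xyxyxxy, UW$)
  ε-move, top U: go to r, push WW → (r, xyxyxxy, WWW$)
  read x, top W: go to r, push ε → (r, yxyxxy, WW$)
  read y, top W: go to s, push ε → (s, xyxxy, W$)
  read x, top W: go to q, push U → (q, yxxy, U$)
  ε-move, top U: go to r, push WW → (r, yxxy, WW$)
  read y, top W: go to s, push ε → (s, xxy, W$)
  read x, top W: go to q, push U → (q, xy, U$)
  ε-move, top U: go to r, push WW → (r, xy, WW$)
  read x, top W: go to r, push ε → (r, y, W$)
  read y, top W: go to s, push ε → (s, ε, $)
  ε-move, top $: go to s, push ε → (s, ε, ε)
All input consumed and the stack is empty.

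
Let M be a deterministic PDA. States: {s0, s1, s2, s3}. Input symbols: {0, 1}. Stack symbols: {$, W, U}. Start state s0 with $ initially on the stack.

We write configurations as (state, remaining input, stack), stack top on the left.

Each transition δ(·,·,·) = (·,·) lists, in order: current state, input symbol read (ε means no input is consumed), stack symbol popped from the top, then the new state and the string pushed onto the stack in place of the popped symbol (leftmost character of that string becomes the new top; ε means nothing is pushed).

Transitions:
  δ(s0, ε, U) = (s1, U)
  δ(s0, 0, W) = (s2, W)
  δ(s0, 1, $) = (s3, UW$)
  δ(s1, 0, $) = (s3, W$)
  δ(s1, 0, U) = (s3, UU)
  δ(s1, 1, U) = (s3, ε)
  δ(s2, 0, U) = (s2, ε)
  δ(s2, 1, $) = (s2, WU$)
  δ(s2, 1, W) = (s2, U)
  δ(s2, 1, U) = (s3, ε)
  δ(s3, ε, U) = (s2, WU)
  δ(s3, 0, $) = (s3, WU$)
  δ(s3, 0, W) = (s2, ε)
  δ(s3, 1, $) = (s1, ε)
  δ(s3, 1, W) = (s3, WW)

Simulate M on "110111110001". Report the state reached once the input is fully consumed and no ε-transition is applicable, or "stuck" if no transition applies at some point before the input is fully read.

(s0, 110111110001, $) ⊢ (s3, 10111110001, UW$) ⊢ (s2, 10111110001, WUW$) ⊢ (s2, 0111110001, UUW$) ⊢ (s2, 111110001, UW$) ⊢ (s3, 11110001, W$) ⊢ (s3, 1110001, WW$) ⊢ (s3, 110001, WWW$) ⊢ (s3, 10001, WWWW$) ⊢ (s3, 0001, WWWWW$) ⊢ (s2, 001, WWWW$)
No transition for (s2, 0, top W); M blocks with input 001 remaining.

stuck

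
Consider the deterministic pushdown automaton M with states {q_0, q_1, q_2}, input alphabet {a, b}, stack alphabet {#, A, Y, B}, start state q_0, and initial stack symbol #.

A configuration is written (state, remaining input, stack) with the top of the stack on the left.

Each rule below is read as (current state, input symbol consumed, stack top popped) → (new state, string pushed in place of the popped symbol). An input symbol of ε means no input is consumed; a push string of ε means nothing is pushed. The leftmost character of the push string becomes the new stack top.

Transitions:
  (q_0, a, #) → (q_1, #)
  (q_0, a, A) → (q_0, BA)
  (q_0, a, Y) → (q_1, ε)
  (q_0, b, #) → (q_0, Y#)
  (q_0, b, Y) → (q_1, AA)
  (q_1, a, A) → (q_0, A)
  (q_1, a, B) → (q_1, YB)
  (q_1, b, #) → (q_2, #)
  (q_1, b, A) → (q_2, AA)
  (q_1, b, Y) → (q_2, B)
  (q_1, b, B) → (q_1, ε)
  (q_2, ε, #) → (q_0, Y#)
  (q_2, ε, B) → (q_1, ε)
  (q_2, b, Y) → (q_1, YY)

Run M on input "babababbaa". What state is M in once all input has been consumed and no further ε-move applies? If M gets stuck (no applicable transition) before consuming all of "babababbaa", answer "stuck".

q_0

(q_0, babababbaa, #)
  read b, top #: go to q_0, push Y# → (q_0, abababbaa, Y#)
  read a, top Y: go to q_1, push ε → (q_1, bababbaa, #)
  read b, top #: go to q_2, push # → (q_2, ababbaa, #)
  ε-move, top #: go to q_0, push Y# → (q_0, ababbaa, Y#)
  read a, top Y: go to q_1, push ε → (q_1, babbaa, #)
  read b, top #: go to q_2, push # → (q_2, abbaa, #)
  ε-move, top #: go to q_0, push Y# → (q_0, abbaa, Y#)
  read a, top Y: go to q_1, push ε → (q_1, bbaa, #)
  read b, top #: go to q_2, push # → (q_2, baa, #)
  ε-move, top #: go to q_0, push Y# → (q_0, baa, Y#)
  read b, top Y: go to q_1, push AA → (q_1, aa, AA#)
  read a, top A: go to q_0, push A → (q_0, a, AA#)
  read a, top A: go to q_0, push BA → (q_0, ε, BAA#)
All input consumed; M is in state q_0.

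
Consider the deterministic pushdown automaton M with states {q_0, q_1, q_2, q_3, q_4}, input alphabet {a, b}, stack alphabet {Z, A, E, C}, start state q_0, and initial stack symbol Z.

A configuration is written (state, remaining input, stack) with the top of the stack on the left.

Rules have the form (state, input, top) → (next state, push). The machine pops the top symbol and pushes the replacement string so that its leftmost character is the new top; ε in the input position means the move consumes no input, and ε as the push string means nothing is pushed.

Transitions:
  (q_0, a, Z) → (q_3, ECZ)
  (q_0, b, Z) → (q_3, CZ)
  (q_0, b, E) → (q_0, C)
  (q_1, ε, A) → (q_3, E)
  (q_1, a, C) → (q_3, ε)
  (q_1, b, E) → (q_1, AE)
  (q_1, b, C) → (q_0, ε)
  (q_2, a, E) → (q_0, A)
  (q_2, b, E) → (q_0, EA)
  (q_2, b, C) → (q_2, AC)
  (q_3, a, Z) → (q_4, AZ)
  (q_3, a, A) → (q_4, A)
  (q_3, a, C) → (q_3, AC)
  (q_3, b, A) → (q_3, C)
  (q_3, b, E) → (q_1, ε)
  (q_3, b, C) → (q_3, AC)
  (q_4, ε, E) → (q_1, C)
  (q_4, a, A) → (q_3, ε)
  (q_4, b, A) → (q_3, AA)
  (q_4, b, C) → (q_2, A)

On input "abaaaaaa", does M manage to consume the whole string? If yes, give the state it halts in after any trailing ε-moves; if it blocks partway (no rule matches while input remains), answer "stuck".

q_4

(q_0, abaaaaaa, Z)
  read a, top Z: go to q_3, push ECZ → (q_3, baaaaaa, ECZ)
  read b, top E: go to q_1, push ε → (q_1, aaaaaa, CZ)
  read a, top C: go to q_3, push ε → (q_3, aaaaa, Z)
  read a, top Z: go to q_4, push AZ → (q_4, aaaa, AZ)
  read a, top A: go to q_3, push ε → (q_3, aaa, Z)
  read a, top Z: go to q_4, push AZ → (q_4, aa, AZ)
  read a, top A: go to q_3, push ε → (q_3, a, Z)
  read a, top Z: go to q_4, push AZ → (q_4, ε, AZ)
All input consumed; M is in state q_4.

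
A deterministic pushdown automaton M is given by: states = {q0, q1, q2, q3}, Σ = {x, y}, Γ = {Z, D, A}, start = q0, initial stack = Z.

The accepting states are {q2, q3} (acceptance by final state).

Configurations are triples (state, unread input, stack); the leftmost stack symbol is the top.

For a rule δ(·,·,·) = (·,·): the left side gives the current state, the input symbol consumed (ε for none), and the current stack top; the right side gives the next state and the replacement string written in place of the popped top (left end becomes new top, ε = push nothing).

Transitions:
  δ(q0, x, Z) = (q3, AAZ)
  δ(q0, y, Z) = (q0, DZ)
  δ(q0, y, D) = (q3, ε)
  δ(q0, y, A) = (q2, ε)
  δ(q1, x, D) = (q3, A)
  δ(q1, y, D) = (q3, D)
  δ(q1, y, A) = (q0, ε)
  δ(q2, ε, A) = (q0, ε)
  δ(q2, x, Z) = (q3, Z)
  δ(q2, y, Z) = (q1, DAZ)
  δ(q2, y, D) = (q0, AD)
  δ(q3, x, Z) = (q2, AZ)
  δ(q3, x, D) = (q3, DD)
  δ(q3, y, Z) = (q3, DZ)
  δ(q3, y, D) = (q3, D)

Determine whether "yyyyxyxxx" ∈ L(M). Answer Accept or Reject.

Accept

(q0, yyyyxyxxx, Z)
  read y, top Z: go to q0, push DZ → (q0, yyyxyxxx, DZ)
  read y, top D: go to q3, push ε → (q3, yyxyxxx, Z)
  read y, top Z: go to q3, push DZ → (q3, yxyxxx, DZ)
  read y, top D: go to q3, push D → (q3, xyxxx, DZ)
  read x, top D: go to q3, push DD → (q3, yxxx, DDZ)
  read y, top D: go to q3, push D → (q3, xxx, DDZ)
  read x, top D: go to q3, push DD → (q3, xx, DDDZ)
  read x, top D: go to q3, push DD → (q3, x, DDDDZ)
  read x, top D: go to q3, push DD → (q3, ε, DDDDDZ)
All input consumed; state q3 ∈ F.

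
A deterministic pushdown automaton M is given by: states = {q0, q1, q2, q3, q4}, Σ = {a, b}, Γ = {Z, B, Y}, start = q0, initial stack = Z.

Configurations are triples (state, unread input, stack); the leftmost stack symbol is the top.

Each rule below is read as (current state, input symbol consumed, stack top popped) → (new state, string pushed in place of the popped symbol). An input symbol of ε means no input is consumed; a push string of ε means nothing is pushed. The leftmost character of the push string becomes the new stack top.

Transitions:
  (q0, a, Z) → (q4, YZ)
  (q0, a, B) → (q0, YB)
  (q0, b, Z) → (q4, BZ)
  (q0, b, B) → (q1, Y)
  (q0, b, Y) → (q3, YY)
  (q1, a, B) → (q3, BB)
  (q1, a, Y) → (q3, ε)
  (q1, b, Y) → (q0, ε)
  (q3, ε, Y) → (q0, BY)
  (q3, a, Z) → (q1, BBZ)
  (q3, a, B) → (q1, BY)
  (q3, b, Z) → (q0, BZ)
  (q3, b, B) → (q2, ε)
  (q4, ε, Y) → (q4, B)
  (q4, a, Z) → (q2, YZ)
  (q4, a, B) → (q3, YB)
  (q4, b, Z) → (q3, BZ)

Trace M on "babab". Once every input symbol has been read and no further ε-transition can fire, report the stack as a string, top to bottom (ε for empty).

(q0, babab, Z) ⊢ (q4, abab, BZ) ⊢ (q3, bab, YBZ) ⊢ (q0, bab, BYBZ) ⊢ (q1, ab, YYBZ) ⊢ (q3, b, YBZ) ⊢ (q0, b, BYBZ) ⊢ (q1, ε, YYBZ)
All input consumed in state q1 with stack YYBZ.

YYBZ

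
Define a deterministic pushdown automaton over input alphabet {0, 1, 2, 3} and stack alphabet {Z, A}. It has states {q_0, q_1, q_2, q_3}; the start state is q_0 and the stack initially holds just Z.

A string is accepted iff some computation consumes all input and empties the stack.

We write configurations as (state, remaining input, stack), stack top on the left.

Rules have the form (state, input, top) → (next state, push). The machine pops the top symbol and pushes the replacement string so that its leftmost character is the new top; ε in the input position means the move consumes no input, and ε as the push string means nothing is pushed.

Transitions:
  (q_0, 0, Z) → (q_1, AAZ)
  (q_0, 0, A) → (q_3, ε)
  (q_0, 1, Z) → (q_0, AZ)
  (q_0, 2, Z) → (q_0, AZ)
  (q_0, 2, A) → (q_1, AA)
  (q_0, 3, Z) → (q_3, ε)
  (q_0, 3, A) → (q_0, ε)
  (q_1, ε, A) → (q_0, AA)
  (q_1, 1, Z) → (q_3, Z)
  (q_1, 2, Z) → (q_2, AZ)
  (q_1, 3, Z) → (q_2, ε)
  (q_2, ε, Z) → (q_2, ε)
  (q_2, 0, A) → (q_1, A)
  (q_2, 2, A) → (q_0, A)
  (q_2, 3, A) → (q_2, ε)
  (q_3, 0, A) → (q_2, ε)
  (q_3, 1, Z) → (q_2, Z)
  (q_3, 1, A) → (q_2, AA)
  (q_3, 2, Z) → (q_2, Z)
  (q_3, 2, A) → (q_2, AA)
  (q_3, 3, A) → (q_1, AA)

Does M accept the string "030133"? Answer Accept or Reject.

(q_0, 030133, Z)
  read 0, top Z: go to q_1, push AAZ → (q_1, 30133, AAZ)
  ε-move, top A: go to q_0, push AA → (q_0, 30133, AAAZ)
  read 3, top A: go to q_0, push ε → (q_0, 0133, AAZ)
  read 0, top A: go to q_3, push ε → (q_3, 133, AZ)
  read 1, top A: go to q_2, push AA → (q_2, 33, AAZ)
  read 3, top A: go to q_2, push ε → (q_2, 3, AZ)
  read 3, top A: go to q_2, push ε → (q_2, ε, Z)
  ε-move, top Z: go to q_2, push ε → (q_2, ε, ε)
All input consumed and the stack is empty.

Accept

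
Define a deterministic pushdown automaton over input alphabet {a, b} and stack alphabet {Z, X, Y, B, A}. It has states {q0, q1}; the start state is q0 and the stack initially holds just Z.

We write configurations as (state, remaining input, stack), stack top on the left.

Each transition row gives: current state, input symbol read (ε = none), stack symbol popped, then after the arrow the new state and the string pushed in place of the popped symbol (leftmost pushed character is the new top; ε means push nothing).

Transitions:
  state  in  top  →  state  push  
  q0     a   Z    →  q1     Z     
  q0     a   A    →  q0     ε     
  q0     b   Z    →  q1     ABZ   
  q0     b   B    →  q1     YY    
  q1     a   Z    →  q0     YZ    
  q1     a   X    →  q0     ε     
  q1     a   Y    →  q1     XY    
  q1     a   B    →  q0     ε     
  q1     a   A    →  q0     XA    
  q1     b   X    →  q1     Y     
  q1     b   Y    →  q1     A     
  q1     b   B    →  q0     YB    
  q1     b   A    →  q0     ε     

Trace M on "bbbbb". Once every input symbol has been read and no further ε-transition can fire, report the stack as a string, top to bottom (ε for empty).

(q0, bbbbb, Z) ⊢ (q1, bbbb, ABZ) ⊢ (q0, bbb, BZ) ⊢ (q1, bb, YYZ) ⊢ (q1, b, AYZ) ⊢ (q0, ε, YZ)
All input consumed in state q0 with stack YZ.

YZ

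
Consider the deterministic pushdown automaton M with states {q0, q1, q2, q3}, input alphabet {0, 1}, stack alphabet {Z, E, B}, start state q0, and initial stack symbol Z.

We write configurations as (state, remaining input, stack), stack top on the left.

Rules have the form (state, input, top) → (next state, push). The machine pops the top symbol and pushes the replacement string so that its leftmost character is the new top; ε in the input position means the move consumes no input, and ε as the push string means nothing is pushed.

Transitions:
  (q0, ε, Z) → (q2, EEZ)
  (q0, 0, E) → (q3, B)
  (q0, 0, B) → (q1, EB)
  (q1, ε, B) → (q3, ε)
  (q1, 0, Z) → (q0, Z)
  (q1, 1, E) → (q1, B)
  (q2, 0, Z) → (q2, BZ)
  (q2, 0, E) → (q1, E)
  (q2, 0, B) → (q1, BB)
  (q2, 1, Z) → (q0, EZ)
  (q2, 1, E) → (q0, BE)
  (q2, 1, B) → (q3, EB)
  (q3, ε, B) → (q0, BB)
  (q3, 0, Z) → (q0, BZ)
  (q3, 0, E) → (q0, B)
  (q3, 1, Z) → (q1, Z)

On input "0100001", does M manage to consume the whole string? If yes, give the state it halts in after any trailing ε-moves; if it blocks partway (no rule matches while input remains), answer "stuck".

(q0, 0100001, Z) ⊢ (q2, 0100001, EEZ) ⊢ (q1, 100001, EEZ) ⊢ (q1, 00001, BEZ) ⊢ (q3, 00001, EZ) ⊢ (q0, 0001, BZ) ⊢ (q1, 001, EBZ)
No transition for (q1, 0, top E); M blocks with input 001 remaining.

stuck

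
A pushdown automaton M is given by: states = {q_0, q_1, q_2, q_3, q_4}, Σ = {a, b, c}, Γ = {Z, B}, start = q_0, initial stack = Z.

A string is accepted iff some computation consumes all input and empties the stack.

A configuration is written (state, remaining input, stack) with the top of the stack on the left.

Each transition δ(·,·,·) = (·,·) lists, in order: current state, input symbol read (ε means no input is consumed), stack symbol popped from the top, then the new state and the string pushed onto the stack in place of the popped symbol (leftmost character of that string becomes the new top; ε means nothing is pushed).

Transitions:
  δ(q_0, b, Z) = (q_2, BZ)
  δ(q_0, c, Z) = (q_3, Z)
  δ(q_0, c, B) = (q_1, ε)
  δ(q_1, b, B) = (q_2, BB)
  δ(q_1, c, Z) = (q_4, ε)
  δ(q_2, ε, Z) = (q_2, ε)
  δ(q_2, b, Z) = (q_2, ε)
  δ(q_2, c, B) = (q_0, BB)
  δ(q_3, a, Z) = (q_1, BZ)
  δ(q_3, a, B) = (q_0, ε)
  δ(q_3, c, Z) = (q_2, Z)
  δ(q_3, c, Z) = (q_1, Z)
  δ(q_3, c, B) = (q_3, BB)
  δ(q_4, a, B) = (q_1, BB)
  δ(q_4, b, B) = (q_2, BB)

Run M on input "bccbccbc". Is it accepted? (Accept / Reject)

Reject

No computation consumes all input and empties the stack.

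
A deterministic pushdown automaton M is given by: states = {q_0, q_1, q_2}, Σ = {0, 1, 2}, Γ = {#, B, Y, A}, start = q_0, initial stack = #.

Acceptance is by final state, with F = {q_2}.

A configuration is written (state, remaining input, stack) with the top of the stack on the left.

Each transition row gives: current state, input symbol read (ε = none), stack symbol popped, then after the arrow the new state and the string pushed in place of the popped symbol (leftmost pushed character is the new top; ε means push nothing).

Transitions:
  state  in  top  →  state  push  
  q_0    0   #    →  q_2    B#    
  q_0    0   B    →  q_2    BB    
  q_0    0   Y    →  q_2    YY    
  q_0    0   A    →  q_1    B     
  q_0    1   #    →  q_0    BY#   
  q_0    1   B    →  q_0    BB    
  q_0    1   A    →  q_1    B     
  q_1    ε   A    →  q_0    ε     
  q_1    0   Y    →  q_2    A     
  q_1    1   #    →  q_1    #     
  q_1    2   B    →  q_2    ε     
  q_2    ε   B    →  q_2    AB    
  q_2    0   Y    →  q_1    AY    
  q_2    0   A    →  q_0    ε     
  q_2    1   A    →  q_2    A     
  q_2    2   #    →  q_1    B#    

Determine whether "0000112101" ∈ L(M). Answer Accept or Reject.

Reject

(q_0, 0000112101, #)
  read 0, top #: go to q_2, push B# → (q_2, 000112101, B#)
  ε-move, top B: go to q_2, push AB → (q_2, 000112101, AB#)
  read 0, top A: go to q_0, push ε → (q_0, 00112101, B#)
  read 0, top B: go to q_2, push BB → (q_2, 0112101, BB#)
  ε-move, top B: go to q_2, push AB → (q_2, 0112101, ABB#)
  read 0, top A: go to q_0, push ε → (q_0, 112101, BB#)
  read 1, top B: go to q_0, push BB → (q_0, 12101, BBB#)
  read 1, top B: go to q_0, push BB → (q_0, 2101, BBBB#)
No transition applies at (q_0, 2101, BBBB#); input not fully consumed.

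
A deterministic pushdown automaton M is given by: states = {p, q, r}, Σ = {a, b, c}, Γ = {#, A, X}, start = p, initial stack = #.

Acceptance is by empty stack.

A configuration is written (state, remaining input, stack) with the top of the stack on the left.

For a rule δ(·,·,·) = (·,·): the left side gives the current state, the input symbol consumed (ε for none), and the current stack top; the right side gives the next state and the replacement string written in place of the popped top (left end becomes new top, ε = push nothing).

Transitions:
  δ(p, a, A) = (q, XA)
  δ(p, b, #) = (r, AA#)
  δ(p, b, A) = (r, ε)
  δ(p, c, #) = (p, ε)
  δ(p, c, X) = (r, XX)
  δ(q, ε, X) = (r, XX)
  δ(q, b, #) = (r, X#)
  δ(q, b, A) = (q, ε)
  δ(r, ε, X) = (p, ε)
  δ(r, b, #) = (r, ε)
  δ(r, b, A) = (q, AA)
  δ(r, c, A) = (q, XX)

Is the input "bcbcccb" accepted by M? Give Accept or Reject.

Reject

(p, bcbcccb, #)
  read b, top #: go to r, push AA# → (r, cbcccb, AA#)
  read c, top A: go to q, push XX → (q, bcccb, XXA#)
  ε-move, top X: go to r, push XX → (r, bcccb, XXXA#)
  ε-move, top X: go to p, push ε → (p, bcccb, XXA#)
No transition applies at (p, bcccb, XXA#); input not fully consumed.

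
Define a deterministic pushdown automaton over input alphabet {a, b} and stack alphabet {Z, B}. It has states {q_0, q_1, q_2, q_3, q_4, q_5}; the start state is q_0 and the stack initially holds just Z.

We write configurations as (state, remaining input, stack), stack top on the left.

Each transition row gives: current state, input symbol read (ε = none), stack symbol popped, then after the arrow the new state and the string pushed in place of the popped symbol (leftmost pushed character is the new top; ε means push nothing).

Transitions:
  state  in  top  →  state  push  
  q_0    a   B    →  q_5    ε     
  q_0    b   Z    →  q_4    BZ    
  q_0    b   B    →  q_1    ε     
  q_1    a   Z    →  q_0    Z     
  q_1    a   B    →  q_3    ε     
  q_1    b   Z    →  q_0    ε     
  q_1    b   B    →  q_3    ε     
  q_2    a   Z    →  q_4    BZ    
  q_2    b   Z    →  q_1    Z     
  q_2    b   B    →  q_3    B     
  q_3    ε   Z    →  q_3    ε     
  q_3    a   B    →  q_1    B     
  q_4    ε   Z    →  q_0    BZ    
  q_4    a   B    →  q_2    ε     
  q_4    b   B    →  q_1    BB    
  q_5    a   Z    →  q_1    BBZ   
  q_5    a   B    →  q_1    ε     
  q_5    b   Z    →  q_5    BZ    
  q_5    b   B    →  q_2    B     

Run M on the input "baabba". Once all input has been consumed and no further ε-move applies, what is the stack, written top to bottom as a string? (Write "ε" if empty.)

BZ

(q_0, baabba, Z)
  read b, top Z: go to q_4, push BZ → (q_4, aabba, BZ)
  read a, top B: go to q_2, push ε → (q_2, abba, Z)
  read a, top Z: go to q_4, push BZ → (q_4, bba, BZ)
  read b, top B: go to q_1, push BB → (q_1, ba, BBZ)
  read b, top B: go to q_3, push ε → (q_3, a, BZ)
  read a, top B: go to q_1, push B → (q_1, ε, BZ)
All input consumed in state q_1 with stack BZ.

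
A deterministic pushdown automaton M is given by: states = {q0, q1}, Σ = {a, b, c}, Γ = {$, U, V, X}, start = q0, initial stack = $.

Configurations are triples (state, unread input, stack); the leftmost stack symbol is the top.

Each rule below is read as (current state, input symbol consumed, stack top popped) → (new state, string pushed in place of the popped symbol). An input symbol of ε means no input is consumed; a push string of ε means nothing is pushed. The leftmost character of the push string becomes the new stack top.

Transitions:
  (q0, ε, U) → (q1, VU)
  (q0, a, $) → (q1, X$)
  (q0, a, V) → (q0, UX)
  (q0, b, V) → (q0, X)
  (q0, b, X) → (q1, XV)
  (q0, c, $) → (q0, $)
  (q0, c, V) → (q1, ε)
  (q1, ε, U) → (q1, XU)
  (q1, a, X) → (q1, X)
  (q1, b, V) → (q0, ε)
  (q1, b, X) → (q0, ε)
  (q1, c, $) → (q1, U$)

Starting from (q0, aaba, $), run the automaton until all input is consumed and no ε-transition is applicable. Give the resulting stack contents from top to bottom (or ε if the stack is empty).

X$

(q0, aaba, $)
  read a, top $: go to q1, push X$ → (q1, aba, X$)
  read a, top X: go to q1, push X → (q1, ba, X$)
  read b, top X: go to q0, push ε → (q0, a, $)
  read a, top $: go to q1, push X$ → (q1, ε, X$)
All input consumed in state q1 with stack X$.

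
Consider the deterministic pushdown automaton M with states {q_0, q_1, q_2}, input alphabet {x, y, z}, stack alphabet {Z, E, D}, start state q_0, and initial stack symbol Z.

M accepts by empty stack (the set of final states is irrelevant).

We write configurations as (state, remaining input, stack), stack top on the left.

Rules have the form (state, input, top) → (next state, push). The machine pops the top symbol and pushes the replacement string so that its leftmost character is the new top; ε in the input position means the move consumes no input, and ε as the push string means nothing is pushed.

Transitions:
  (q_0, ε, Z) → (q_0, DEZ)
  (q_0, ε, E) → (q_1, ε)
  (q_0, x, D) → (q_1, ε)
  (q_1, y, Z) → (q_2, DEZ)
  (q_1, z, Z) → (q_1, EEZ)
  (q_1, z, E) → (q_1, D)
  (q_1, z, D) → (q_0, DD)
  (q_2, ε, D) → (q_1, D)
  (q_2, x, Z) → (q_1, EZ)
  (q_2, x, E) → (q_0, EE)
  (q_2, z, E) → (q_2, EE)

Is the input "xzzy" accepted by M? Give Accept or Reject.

(q_0, xzzy, Z)
  ε-move, top Z: go to q_0, push DEZ → (q_0, xzzy, DEZ)
  read x, top D: go to q_1, push ε → (q_1, zzy, EZ)
  read z, top E: go to q_1, push D → (q_1, zy, DZ)
  read z, top D: go to q_0, push DD → (q_0, y, DDZ)
No transition applies at (q_0, y, DDZ); input not fully consumed.

Reject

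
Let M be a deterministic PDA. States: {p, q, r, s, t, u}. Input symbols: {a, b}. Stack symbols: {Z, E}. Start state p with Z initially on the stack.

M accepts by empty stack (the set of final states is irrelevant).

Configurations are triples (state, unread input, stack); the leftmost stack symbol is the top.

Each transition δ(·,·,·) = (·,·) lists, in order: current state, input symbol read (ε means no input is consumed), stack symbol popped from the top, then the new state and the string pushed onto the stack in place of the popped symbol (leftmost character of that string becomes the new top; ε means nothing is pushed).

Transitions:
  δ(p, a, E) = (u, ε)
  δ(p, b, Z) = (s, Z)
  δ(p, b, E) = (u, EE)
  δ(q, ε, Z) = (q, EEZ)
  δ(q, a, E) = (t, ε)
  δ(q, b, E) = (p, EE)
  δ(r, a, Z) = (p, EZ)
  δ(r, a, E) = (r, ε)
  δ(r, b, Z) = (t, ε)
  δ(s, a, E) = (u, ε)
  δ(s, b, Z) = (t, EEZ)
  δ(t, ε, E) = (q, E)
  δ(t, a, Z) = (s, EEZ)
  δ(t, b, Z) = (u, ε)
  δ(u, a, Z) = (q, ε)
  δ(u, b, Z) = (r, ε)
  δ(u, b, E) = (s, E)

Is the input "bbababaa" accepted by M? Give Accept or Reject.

Accept

(p, bbababaa, Z)
  read b, top Z: go to s, push Z → (s, bababaa, Z)
  read b, top Z: go to t, push EEZ → (t, ababaa, EEZ)
  ε-move, top E: go to q, push E → (q, ababaa, EEZ)
  read a, top E: go to t, push ε → (t, babaa, EZ)
  ε-move, top E: go to q, push E → (q, babaa, EZ)
  read b, top E: go to p, push EE → (p, abaa, EEZ)
  read a, top E: go to u, push ε → (u, baa, EZ)
  read b, top E: go to s, push E → (s, aa, EZ)
  read a, top E: go to u, push ε → (u, a, Z)
  read a, top Z: go to q, push ε → (q, ε, ε)
All input consumed and the stack is empty.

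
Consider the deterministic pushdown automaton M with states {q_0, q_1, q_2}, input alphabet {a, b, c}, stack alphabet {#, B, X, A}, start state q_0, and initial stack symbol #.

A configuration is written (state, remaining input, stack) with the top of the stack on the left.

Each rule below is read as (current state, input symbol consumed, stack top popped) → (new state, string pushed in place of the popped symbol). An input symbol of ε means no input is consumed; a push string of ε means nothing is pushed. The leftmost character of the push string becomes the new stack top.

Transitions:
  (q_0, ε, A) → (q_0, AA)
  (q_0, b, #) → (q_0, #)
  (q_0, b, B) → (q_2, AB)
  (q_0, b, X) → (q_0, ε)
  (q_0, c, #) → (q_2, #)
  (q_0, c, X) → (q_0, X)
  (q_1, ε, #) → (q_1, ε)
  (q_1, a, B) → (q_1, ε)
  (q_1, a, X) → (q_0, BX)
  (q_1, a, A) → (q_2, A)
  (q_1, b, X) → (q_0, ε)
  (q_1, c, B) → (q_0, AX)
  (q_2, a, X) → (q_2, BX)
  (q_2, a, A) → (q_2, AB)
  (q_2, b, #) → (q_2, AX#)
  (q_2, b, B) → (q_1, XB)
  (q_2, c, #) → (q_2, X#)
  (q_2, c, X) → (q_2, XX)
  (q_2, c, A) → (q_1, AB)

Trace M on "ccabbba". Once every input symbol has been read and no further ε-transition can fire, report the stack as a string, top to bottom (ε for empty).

(q_0, ccabbba, #)
  read c, top #: go to q_2, push # → (q_2, cabbba, #)
  read c, top #: go to q_2, push X# → (q_2, abbba, X#)
  read a, top X: go to q_2, push BX → (q_2, bbba, BX#)
  read b, top B: go to q_1, push XB → (q_1, bba, XBX#)
  read b, top X: go to q_0, push ε → (q_0, ba, BX#)
  read b, top B: go to q_2, push AB → (q_2, a, ABX#)
  read a, top A: go to q_2, push AB → (q_2, ε, ABBX#)
All input consumed in state q_2 with stack ABBX#.

ABBX#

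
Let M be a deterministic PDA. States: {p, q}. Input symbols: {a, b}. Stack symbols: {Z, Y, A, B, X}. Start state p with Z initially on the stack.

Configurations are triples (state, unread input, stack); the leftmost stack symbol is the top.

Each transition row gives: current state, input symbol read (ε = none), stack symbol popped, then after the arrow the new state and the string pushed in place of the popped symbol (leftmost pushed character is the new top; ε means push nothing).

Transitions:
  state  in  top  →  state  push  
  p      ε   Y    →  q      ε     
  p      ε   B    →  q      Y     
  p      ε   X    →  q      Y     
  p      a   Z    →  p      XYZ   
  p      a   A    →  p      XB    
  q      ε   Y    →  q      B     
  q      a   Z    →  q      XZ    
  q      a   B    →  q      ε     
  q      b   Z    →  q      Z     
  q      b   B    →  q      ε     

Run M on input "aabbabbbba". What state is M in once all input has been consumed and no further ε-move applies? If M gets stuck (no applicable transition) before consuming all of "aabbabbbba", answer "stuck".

(p, aabbabbbba, Z)
  read a, top Z: go to p, push XYZ → (p, abbabbbba, XYZ)
  ε-move, top X: go to q, push Y → (q, abbabbbba, YYZ)
  ε-move, top Y: go to q, push B → (q, abbabbbba, BYZ)
  read a, top B: go to q, push ε → (q, bbabbbba, YZ)
  ε-move, top Y: go to q, push B → (q, bbabbbba, BZ)
  read b, top B: go to q, push ε → (q, babbbba, Z)
  read b, top Z: go to q, push Z → (q, abbbba, Z)
  read a, top Z: go to q, push XZ → (q, bbbba, XZ)
No transition for (q, b, top X); M blocks with input bbbba remaining.

stuck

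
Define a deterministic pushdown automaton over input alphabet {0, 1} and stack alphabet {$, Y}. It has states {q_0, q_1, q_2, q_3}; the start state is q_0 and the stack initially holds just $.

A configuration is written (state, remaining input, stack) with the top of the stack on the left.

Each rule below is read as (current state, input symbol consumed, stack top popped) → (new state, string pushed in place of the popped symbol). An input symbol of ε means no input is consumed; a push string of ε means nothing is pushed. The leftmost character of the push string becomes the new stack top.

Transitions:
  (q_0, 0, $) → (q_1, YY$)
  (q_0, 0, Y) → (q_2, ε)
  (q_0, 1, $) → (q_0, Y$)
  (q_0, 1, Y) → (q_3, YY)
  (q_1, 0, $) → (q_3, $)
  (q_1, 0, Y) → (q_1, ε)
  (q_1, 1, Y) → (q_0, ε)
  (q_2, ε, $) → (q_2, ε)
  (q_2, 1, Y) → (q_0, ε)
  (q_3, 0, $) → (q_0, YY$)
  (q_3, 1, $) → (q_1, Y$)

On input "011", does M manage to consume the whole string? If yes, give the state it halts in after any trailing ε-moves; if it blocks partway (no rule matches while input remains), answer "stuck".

q_3

(q_0, 011, $)
  read 0, top $: go to q_1, push YY$ → (q_1, 11, YY$)
  read 1, top Y: go to q_0, push ε → (q_0, 1, Y$)
  read 1, top Y: go to q_3, push YY → (q_3, ε, YY$)
All input consumed; M is in state q_3.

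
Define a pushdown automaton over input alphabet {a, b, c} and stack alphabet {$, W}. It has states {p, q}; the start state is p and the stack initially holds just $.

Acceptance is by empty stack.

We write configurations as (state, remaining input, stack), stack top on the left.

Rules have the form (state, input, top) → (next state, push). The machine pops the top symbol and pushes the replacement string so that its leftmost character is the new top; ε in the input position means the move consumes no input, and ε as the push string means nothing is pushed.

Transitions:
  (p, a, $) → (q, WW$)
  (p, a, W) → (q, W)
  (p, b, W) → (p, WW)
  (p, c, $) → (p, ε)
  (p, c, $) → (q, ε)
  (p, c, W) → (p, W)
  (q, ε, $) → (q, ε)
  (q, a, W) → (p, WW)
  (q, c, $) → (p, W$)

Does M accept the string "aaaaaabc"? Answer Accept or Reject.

Reject

No computation consumes all input and empties the stack.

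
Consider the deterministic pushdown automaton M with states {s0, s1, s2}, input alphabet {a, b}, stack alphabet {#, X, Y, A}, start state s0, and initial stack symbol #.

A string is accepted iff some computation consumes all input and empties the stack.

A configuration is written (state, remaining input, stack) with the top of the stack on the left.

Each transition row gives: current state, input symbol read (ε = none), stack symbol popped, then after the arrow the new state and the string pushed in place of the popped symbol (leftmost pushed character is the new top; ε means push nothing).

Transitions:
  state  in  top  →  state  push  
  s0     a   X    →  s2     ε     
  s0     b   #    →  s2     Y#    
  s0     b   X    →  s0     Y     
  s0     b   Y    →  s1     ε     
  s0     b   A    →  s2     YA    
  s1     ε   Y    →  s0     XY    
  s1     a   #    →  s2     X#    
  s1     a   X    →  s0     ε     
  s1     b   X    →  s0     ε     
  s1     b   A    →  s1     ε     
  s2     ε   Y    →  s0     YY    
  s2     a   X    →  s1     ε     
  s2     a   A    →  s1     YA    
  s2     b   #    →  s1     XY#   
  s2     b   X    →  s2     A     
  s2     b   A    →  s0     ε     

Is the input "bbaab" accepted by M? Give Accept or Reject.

(s0, bbaab, #)
  read b, top #: go to s2, push Y# → (s2, baab, Y#)
  ε-move, top Y: go to s0, push YY → (s0, baab, YY#)
  read b, top Y: go to s1, push ε → (s1, aab, Y#)
  ε-move, top Y: go to s0, push XY → (s0, aab, XY#)
  read a, top X: go to s2, push ε → (s2, ab, Y#)
  ε-move, top Y: go to s0, push YY → (s0, ab, YY#)
No transition applies at (s0, ab, YY#); input not fully consumed.

Reject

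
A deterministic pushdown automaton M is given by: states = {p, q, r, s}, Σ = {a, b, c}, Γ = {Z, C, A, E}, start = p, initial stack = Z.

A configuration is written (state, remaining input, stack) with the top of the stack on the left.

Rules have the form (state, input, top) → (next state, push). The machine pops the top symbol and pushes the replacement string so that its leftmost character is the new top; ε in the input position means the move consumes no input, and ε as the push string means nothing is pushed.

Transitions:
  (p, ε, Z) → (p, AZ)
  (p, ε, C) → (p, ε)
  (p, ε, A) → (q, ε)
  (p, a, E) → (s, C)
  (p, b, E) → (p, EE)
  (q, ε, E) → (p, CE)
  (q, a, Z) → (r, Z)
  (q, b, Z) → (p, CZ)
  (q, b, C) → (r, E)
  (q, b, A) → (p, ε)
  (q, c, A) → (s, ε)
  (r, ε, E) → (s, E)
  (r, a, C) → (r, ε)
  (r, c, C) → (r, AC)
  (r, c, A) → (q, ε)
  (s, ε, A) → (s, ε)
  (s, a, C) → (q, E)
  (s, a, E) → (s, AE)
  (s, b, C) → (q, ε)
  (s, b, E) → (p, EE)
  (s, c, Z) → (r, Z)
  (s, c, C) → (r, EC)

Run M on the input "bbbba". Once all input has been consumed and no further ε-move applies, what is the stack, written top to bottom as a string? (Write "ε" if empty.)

Z

(p, bbbba, Z) ⊢ (p, bbbba, AZ) ⊢ (q, bbbba, Z) ⊢ (p, bbba, CZ) ⊢ (p, bbba, Z) ⊢ (p, bbba, AZ) ⊢ (q, bbba, Z) ⊢ (p, bba, CZ) ⊢ (p, bba, Z) ⊢ (p, bba, AZ) ⊢ (q, bba, Z) ⊢ (p, ba, CZ) ⊢ (p, ba, Z) ⊢ (p, ba, AZ) ⊢ (q, ba, Z) ⊢ (p, a, CZ) ⊢ (p, a, Z) ⊢ (p, a, AZ) ⊢ (q, a, Z) ⊢ (r, ε, Z)
All input consumed in state r with stack Z.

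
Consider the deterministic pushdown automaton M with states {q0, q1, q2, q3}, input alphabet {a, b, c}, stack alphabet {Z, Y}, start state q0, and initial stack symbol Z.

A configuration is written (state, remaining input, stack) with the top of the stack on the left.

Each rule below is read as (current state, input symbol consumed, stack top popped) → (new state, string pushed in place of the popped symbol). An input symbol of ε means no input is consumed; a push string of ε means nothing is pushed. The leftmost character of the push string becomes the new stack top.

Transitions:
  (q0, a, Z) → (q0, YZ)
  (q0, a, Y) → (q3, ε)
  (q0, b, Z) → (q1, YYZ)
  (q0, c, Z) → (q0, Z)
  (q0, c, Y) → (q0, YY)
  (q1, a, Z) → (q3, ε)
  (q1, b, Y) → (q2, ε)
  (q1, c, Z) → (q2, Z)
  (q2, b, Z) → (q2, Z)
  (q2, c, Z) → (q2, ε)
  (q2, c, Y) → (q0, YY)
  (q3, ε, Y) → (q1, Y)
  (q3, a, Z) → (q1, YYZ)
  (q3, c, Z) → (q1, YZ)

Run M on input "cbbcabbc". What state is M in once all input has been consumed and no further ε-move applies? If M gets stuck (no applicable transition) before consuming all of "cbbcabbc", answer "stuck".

q2

(q0, cbbcabbc, Z) ⊢ (q0, bbcabbc, Z) ⊢ (q1, bcabbc, YYZ) ⊢ (q2, cabbc, YZ) ⊢ (q0, abbc, YYZ) ⊢ (q3, bbc, YZ) ⊢ (q1, bbc, YZ) ⊢ (q2, bc, Z) ⊢ (q2, c, Z) ⊢ (q2, ε, ε)
All input consumed; M is in state q2.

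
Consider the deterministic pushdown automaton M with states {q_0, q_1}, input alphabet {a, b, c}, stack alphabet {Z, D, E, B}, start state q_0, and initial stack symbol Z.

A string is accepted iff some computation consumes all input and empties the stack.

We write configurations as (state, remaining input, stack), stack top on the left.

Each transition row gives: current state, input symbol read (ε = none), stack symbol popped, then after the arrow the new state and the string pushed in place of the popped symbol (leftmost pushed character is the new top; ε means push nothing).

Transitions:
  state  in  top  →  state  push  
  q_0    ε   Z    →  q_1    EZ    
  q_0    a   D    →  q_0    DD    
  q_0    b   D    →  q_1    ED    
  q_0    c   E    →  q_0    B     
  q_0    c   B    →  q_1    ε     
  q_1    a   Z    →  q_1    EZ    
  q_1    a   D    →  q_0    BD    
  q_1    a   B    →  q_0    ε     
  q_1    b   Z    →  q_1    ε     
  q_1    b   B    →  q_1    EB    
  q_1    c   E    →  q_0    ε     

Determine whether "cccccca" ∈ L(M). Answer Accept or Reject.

(q_0, cccccca, Z)
  ε-move, top Z: go to q_1, push EZ → (q_1, cccccca, EZ)
  read c, top E: go to q_0, push ε → (q_0, ccccca, Z)
  ε-move, top Z: go to q_1, push EZ → (q_1, ccccca, EZ)
  read c, top E: go to q_0, push ε → (q_0, cccca, Z)
  ε-move, top Z: go to q_1, push EZ → (q_1, cccca, EZ)
  read c, top E: go to q_0, push ε → (q_0, ccca, Z)
  ε-move, top Z: go to q_1, push EZ → (q_1, ccca, EZ)
  read c, top E: go to q_0, push ε → (q_0, cca, Z)
  ε-move, top Z: go to q_1, push EZ → (q_1, cca, EZ)
  read c, top E: go to q_0, push ε → (q_0, ca, Z)
  ε-move, top Z: go to q_1, push EZ → (q_1, ca, EZ)
  read c, top E: go to q_0, push ε → (q_0, a, Z)
  ε-move, top Z: go to q_1, push EZ → (q_1, a, EZ)
No transition applies at (q_1, a, EZ); input not fully consumed.

Reject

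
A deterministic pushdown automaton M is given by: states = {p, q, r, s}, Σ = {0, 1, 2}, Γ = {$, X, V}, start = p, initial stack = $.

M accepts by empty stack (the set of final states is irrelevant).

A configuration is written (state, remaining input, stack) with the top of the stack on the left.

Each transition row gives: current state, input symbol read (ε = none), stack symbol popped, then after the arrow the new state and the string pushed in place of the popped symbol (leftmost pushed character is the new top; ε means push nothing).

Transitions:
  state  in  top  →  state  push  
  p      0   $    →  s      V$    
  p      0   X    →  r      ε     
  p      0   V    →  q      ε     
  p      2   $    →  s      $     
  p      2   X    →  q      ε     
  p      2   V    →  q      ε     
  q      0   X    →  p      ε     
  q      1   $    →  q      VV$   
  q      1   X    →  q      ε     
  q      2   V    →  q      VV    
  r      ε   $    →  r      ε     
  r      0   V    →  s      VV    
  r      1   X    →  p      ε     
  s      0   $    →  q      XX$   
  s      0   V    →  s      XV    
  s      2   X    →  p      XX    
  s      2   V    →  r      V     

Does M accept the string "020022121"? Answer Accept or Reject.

Reject

(p, 020022121, $)
  read 0, top $: go to s, push V$ → (s, 20022121, V$)
  read 2, top V: go to r, push V → (r, 0022121, V$)
  read 0, top V: go to s, push VV → (s, 022121, VV$)
  read 0, top V: go to s, push XV → (s, 22121, XVV$)
  read 2, top X: go to p, push XX → (p, 2121, XXVV$)
  read 2, top X: go to q, push ε → (q, 121, XVV$)
  read 1, top X: go to q, push ε → (q, 21, VV$)
  read 2, top V: go to q, push VV → (q, 1, VVV$)
No transition applies at (q, 1, VVV$); input not fully consumed.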